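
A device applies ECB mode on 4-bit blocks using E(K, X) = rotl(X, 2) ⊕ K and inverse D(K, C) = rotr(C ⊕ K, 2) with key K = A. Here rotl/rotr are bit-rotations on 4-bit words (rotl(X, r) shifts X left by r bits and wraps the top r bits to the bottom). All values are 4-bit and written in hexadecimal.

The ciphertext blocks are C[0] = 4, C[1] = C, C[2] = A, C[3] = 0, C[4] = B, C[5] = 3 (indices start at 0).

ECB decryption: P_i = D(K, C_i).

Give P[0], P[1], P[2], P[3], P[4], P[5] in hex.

P[0] = B, P[1] = 9, P[2] = 0, P[3] = A, P[4] = 4, P[5] = 6

P[0]: D(K, 4) = B.
P[1]: D(K, C) = 9.
P[2]: D(K, A) = 0.
P[3]: D(K, 0) = A.
P[4]: D(K, B) = 4.
P[5]: D(K, 3) = 6.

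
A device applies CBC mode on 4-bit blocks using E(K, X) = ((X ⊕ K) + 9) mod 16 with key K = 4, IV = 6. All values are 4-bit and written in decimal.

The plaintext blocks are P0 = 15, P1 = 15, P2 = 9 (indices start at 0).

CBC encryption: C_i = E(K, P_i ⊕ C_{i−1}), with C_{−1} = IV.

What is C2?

C0: P0 ⊕ 6 = 9; E(K, 9) = 6.
C1: P1 ⊕ 6 = 9; E(K, 9) = 6.
C2: P2 ⊕ 6 = 15; E(K, 15) = 4.

C2 = 4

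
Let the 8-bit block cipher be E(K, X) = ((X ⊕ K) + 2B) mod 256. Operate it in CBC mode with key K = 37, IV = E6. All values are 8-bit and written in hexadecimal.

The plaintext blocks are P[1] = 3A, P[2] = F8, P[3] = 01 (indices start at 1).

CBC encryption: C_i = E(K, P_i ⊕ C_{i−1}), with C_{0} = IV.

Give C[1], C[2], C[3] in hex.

C[1]: P[1] ⊕ E6 = DC; E(K, DC) = 16.
C[2]: P[2] ⊕ 16 = EE; E(K, EE) = 04.
C[3]: P[3] ⊕ 04 = 05; E(K, 05) = 5D.

C[1] = 16, C[2] = 04, C[3] = 5D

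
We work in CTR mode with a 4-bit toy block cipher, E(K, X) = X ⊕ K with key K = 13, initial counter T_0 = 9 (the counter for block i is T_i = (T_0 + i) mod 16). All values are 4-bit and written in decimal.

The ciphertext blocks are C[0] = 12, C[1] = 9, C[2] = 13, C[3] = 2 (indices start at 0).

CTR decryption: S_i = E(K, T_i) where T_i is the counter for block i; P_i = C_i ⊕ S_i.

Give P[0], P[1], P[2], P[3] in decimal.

P[0] = 8, P[1] = 14, P[2] = 11, P[3] = 3

P[0]: T = 9, S = E(K, T) = 4; 12 ⊕ 4 = 8.
P[1]: T = 10, S = E(K, T) = 7; 9 ⊕ 7 = 14.
P[2]: T = 11, S = E(K, T) = 6; 13 ⊕ 6 = 11.
P[3]: T = 12, S = E(K, T) = 1; 2 ⊕ 1 = 3.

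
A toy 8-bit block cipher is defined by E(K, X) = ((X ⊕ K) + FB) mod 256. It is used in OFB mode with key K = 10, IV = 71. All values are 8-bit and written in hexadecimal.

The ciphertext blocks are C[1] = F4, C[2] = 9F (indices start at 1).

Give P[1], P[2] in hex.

P[1] = A8, P[2] = D8

OFB decryption: S_i = E(K, S_{i−1}) with S_{0} = IV; P_i = C_i ⊕ S_i.
P[1]: S = E(K, 71) = 5C; F4 ⊕ 5C = A8.
P[2]: S = E(K, 5C) = 47; 9F ⊕ 47 = D8.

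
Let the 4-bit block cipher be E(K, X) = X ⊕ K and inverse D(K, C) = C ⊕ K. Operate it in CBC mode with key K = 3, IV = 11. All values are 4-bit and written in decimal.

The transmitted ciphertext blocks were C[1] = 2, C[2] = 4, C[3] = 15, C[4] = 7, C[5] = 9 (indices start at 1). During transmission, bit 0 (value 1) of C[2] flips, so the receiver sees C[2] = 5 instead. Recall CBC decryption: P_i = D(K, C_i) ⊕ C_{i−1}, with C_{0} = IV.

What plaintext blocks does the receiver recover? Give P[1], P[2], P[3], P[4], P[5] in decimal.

Only C[2] changed, to 5. In CBC, a change in C_i garbles P_i and flips the same bit in P_{i+1}. Decrypting the received ciphertext:
P[1]: D(K, 2) = 1; 1 ⊕ 11 = 10.
P[2]: D(K, 5) = 6; 6 ⊕ 2 = 4.
P[3]: D(K, 15) = 12; 12 ⊕ 5 = 9.
P[4]: D(K, 7) = 4; 4 ⊕ 15 = 11.
P[5]: D(K, 9) = 10; 10 ⊕ 7 = 13.
Blocks that differ from the original plaintext: P[2], P[3].

P[1] = 10, P[2] = 4, P[3] = 9, P[4] = 11, P[5] = 13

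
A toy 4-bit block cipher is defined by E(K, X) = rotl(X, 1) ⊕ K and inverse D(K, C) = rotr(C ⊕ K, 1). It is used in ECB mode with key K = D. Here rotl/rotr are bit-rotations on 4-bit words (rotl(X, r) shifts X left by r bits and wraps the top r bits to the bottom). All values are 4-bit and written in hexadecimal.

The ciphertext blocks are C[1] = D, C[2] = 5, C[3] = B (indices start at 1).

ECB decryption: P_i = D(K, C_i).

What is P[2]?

P[2] = 4

P[2]: D(K, 5) = 4.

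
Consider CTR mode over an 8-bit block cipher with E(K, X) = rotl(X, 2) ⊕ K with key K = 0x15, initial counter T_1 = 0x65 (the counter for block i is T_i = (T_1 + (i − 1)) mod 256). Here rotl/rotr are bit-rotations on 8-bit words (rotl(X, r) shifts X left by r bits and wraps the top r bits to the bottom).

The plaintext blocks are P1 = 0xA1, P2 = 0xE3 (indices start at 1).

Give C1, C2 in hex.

CTR encryption: S_i = E(K, T_i) where T_i is the counter for block i; C_i = P_i ⊕ S_i.
C1: T = 0x65, S = E(K, T) = 0x80; 0xA1 ⊕ 0x80 = 0x21.
C2: T = 0x66, S = E(K, T) = 0x8C; 0xE3 ⊕ 0x8C = 0x6F.

C1 = 0x21, C2 = 0x6F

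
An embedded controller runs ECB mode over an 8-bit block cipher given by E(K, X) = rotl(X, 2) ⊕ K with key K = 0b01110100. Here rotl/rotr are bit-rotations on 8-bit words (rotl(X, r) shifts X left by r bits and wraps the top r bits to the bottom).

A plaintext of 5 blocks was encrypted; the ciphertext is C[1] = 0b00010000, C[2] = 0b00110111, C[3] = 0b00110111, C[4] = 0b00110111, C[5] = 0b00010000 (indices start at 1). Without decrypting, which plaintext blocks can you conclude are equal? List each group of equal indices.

P[1] = P[5]; P[2] = P[3] = P[4]

ECB encrypts each block independently with the same key, so equal ciphertext blocks imply equal plaintext blocks.
C[1] = C[5] = 0b00010000, so P[1] = P[5].
C[2] = C[3] = C[4] = 0b00110111, so P[2] = P[3] = P[4].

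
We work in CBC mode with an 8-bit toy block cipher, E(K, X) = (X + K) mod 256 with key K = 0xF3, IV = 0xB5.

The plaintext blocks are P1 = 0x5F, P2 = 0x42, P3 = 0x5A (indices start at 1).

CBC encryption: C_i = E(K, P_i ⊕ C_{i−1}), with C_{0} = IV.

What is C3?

C3 = 0xBB

C1: P1 ⊕ 0xB5 = 0xEA; E(K, 0xEA) = 0xDD.
C2: P2 ⊕ 0xDD = 0x9F; E(K, 0x9F) = 0x92.
C3: P3 ⊕ 0x92 = 0xC8; E(K, 0xC8) = 0xBB.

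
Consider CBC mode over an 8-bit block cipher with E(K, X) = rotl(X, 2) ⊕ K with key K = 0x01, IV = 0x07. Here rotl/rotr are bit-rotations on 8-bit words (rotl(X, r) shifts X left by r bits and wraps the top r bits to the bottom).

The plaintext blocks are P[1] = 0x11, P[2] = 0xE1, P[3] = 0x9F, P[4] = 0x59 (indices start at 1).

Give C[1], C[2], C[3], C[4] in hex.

C[1] = 0x59, C[2] = 0xE3, C[3] = 0xF0, C[4] = 0xA7

CBC encryption: C_i = E(K, P_i ⊕ C_{i−1}), with C_{0} = IV.
C[1]: P[1] ⊕ 0x07 = 0x16; E(K, 0x16) = 0x59.
C[2]: P[2] ⊕ 0x59 = 0xB8; E(K, 0xB8) = 0xE3.
C[3]: P[3] ⊕ 0xE3 = 0x7C; E(K, 0x7C) = 0xF0.
C[4]: P[4] ⊕ 0xF0 = 0xA9; E(K, 0xA9) = 0xA7.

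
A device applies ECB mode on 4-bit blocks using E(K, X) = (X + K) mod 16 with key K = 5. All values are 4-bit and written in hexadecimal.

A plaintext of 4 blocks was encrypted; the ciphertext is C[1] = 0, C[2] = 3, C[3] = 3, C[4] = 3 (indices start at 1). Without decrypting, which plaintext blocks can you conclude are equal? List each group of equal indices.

P[2] = P[3] = P[4]

ECB encrypts each block independently with the same key, so equal ciphertext blocks imply equal plaintext blocks.
C[2] = C[3] = C[4] = 3, so P[2] = P[3] = P[4].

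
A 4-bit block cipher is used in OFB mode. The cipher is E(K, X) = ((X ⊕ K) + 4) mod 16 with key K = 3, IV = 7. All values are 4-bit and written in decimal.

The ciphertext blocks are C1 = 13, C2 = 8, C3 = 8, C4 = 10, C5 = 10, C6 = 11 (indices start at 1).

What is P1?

P1 = 5

OFB decryption: S_i = E(K, S_{i−1}) with S_{0} = IV; P_i = C_i ⊕ S_i.
P1: S = E(K, 7) = 8; 13 ⊕ 8 = 5.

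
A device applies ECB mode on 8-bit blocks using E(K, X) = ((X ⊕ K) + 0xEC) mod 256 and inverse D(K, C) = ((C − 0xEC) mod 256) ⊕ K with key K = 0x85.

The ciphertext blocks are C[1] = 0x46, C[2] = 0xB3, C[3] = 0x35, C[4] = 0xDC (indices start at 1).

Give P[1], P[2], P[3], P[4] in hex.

P[1] = 0xDF, P[2] = 0x42, P[3] = 0xCC, P[4] = 0x75

ECB decryption: P_i = D(K, C_i).
P[1]: D(K, 0x46) = 0xDF.
P[2]: D(K, 0xB3) = 0x42.
P[3]: D(K, 0x35) = 0xCC.
P[4]: D(K, 0xDC) = 0x75.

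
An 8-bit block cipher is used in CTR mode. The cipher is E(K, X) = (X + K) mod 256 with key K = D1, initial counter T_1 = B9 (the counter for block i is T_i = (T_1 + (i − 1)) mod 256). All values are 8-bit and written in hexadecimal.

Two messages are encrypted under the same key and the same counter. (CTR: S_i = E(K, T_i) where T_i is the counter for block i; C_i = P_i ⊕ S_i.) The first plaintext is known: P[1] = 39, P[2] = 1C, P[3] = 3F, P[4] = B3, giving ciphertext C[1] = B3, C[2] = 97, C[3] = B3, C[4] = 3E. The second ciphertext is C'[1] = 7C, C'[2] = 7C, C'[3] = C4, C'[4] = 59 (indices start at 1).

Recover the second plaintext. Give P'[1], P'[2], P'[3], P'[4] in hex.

P'[1] = F6, P'[2] = F7, P'[3] = 48, P'[4] = D4

In CTR with a reused counter, both messages share the same keystream S_i, so C_i ⊕ C'_i = P_i ⊕ P'_i and thus P'_i = P_i ⊕ C_i ⊕ C'_i.
P'[1]: 39 ⊕ B3 ⊕ 7C = F6.
P'[2]: 1C ⊕ 97 ⊕ 7C = F7.
P'[3]: 3F ⊕ B3 ⊕ C4 = 48.
P'[4]: B3 ⊕ 3E ⊕ 59 = D4.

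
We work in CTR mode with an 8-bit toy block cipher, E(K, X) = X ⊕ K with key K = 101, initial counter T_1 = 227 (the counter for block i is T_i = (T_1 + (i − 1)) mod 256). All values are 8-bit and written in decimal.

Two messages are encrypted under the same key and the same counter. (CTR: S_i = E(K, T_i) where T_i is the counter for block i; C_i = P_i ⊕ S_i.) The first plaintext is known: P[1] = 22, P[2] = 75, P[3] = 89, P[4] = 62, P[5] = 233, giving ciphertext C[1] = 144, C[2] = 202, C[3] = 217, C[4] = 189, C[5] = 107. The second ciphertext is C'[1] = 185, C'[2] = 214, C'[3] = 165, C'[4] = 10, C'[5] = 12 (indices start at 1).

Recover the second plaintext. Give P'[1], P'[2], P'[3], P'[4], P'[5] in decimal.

In CTR with a reused counter, both messages share the same keystream S_i, so C_i ⊕ C'_i = P_i ⊕ P'_i and thus P'_i = P_i ⊕ C_i ⊕ C'_i.
P'[1]: 22 ⊕ 144 ⊕ 185 = 63.
P'[2]: 75 ⊕ 202 ⊕ 214 = 87.
P'[3]: 89 ⊕ 217 ⊕ 165 = 37.
P'[4]: 62 ⊕ 189 ⊕ 10 = 137.
P'[5]: 233 ⊕ 107 ⊕ 12 = 142.

P'[1] = 63, P'[2] = 87, P'[3] = 37, P'[4] = 137, P'[5] = 142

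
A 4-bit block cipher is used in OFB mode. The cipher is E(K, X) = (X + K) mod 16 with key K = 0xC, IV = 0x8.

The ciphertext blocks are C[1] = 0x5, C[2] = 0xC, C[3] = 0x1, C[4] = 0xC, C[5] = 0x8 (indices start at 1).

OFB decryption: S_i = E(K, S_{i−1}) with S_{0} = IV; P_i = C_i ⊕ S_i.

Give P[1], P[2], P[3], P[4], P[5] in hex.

P[1]: S = E(K, 0x8) = 0x4; 0x5 ⊕ 0x4 = 0x1.
P[2]: S = E(K, 0x4) = 0x0; 0xC ⊕ 0x0 = 0xC.
P[3]: S = E(K, 0x0) = 0xC; 0x1 ⊕ 0xC = 0xD.
P[4]: S = E(K, 0xC) = 0x8; 0xC ⊕ 0x8 = 0x4.
P[5]: S = E(K, 0x8) = 0x4; 0x8 ⊕ 0x4 = 0xC.

P[1] = 0x1, P[2] = 0xC, P[3] = 0xD, P[4] = 0x4, P[5] = 0xC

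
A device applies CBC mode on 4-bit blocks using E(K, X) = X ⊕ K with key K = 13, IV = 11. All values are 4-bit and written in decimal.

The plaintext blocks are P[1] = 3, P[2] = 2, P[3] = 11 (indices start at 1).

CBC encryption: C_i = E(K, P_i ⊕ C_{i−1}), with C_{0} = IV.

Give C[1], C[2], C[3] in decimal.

C[1] = 5, C[2] = 10, C[3] = 12

C[1]: P[1] ⊕ 11 = 8; E(K, 8) = 5.
C[2]: P[2] ⊕ 5 = 7; E(K, 7) = 10.
C[3]: P[3] ⊕ 10 = 1; E(K, 1) = 12.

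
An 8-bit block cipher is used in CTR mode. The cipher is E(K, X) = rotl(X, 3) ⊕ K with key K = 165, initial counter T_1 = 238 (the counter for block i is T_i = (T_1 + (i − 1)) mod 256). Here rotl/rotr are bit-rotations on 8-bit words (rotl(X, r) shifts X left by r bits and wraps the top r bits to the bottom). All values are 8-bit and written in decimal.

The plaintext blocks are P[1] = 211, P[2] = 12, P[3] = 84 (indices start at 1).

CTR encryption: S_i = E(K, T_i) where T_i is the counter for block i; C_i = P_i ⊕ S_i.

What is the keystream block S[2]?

C[1]: T = 238, S = E(K, T) = 210; 211 ⊕ 210 = 1.
C[2]: T = 239, S = E(K, T) = 218; 12 ⊕ 218 = 214.
So S[2] = 218.

218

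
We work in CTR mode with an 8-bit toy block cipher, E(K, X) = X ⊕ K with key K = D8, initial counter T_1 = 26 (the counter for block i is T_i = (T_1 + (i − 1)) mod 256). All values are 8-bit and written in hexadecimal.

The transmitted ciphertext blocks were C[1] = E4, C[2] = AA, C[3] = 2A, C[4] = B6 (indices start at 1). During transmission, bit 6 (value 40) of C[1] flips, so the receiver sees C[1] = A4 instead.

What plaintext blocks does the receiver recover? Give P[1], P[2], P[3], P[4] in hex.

CTR decryption: S_i = E(K, T_i) where T_i is the counter for block i; P_i = C_i ⊕ S_i.
Only C[1] changed, to A4. In CTR, a change in C_i flips the same bit in P_i only; the keystream is unaffected. Decrypting the received ciphertext:
P[1]: T = 26, S = E(K, T) = FE; A4 ⊕ FE = 5A.
P[2]: T = 27, S = E(K, T) = FF; AA ⊕ FF = 55.
P[3]: T = 28, S = E(K, T) = F0; 2A ⊕ F0 = DA.
P[4]: T = 29, S = E(K, T) = F1; B6 ⊕ F1 = 47.
Blocks that differ from the original plaintext: P[1].

P[1] = 5A, P[2] = 55, P[3] = DA, P[4] = 47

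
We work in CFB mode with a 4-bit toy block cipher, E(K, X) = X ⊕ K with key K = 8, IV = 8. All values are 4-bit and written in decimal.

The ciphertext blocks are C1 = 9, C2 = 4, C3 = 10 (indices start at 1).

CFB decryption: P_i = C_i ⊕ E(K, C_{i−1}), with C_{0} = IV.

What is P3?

P3 = 6

P3: E(K, 4) = 12; 10 ⊕ 12 = 6.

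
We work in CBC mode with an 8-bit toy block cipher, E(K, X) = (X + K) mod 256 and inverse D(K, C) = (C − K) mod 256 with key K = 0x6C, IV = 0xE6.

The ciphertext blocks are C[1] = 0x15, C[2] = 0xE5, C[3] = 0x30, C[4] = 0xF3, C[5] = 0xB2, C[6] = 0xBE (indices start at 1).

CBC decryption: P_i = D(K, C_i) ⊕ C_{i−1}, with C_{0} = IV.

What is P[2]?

P[2]: D(K, 0xE5) = 0x79; 0x79 ⊕ 0x15 = 0x6C.

P[2] = 0x6C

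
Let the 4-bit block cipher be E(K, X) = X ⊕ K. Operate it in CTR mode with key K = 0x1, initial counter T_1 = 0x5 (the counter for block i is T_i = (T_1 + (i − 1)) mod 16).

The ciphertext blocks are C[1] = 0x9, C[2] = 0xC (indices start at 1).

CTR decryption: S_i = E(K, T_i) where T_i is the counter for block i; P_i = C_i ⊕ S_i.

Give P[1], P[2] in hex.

P[1]: T = 0x5, S = E(K, T) = 0x4; 0x9 ⊕ 0x4 = 0xD.
P[2]: T = 0x6, S = E(K, T) = 0x7; 0xC ⊕ 0x7 = 0xB.

P[1] = 0xD, P[2] = 0xB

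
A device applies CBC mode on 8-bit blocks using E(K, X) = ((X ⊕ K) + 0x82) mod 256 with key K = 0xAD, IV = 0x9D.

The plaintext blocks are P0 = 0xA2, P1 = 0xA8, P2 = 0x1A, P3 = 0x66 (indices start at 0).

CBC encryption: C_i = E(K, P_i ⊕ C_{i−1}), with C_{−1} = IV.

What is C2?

C2 = 0xA6

C0: P0 ⊕ 0x9D = 0x3F; E(K, 0x3F) = 0x14.
C1: P1 ⊕ 0x14 = 0xBC; E(K, 0xBC) = 0x93.
C2: P2 ⊕ 0x93 = 0x89; E(K, 0x89) = 0xA6.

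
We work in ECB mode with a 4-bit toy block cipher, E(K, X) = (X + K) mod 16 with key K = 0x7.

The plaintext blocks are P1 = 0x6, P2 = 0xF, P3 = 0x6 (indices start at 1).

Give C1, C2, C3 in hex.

ECB encryption: C_i = E(K, P_i).
C1: E(K, 0x6) = 0xD.
C2: E(K, 0xF) = 0x6.
C3: E(K, 0x6) = 0xD.

C1 = 0xD, C2 = 0x6, C3 = 0xD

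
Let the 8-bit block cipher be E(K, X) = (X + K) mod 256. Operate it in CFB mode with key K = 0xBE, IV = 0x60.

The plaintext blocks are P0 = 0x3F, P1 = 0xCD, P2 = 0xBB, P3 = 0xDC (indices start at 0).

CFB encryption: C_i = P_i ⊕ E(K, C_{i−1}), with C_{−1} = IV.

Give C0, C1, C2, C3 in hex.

C0: E(K, 0x60) = 0x1E; 0x3F ⊕ 0x1E = 0x21.
C1: E(K, 0x21) = 0xDF; 0xCD ⊕ 0xDF = 0x12.
C2: E(K, 0x12) = 0xD0; 0xBB ⊕ 0xD0 = 0x6B.
C3: E(K, 0x6B) = 0x29; 0xDC ⊕ 0x29 = 0xF5.

C0 = 0x21, C1 = 0x12, C2 = 0x6B, C3 = 0xF5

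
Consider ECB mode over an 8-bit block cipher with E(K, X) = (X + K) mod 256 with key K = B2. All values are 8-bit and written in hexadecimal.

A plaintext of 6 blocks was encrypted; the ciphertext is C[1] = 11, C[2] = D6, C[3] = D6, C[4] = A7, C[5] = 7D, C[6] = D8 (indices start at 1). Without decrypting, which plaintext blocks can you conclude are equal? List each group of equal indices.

P[2] = P[3]

ECB encrypts each block independently with the same key, so equal ciphertext blocks imply equal plaintext blocks.
C[2] = C[3] = D6, so P[2] = P[3].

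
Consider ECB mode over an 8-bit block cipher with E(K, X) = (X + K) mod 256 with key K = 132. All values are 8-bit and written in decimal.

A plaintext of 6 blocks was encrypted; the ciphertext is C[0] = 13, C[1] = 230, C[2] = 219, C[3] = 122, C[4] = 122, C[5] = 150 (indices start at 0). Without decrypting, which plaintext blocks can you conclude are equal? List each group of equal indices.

P[3] = P[4]

ECB encrypts each block independently with the same key, so equal ciphertext blocks imply equal plaintext blocks.
C[3] = C[4] = 122, so P[3] = P[4].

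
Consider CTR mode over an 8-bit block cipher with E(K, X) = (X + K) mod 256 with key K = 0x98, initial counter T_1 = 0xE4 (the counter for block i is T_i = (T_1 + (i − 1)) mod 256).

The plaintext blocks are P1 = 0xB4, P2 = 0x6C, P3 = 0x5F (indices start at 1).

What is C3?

C3 = 0x21

CTR encryption: S_i = E(K, T_i) where T_i is the counter for block i; C_i = P_i ⊕ S_i.
C1: T = 0xE4, S = E(K, T) = 0x7C; 0xB4 ⊕ 0x7C = 0xC8.
C2: T = 0xE5, S = E(K, T) = 0x7D; 0x6C ⊕ 0x7D = 0x11.
C3: T = 0xE6, S = E(K, T) = 0x7E; 0x5F ⊕ 0x7E = 0x21.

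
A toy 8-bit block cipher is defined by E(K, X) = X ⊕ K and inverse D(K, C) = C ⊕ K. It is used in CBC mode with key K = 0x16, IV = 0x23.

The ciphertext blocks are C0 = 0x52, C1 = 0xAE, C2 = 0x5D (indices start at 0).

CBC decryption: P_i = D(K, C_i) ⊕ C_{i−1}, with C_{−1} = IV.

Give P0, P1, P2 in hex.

P0 = 0x67, P1 = 0xEA, P2 = 0xE5

P0: D(K, 0x52) = 0x44; 0x44 ⊕ 0x23 = 0x67.
P1: D(K, 0xAE) = 0xB8; 0xB8 ⊕ 0x52 = 0xEA.
P2: D(K, 0x5D) = 0x4B; 0x4B ⊕ 0xAE = 0xE5.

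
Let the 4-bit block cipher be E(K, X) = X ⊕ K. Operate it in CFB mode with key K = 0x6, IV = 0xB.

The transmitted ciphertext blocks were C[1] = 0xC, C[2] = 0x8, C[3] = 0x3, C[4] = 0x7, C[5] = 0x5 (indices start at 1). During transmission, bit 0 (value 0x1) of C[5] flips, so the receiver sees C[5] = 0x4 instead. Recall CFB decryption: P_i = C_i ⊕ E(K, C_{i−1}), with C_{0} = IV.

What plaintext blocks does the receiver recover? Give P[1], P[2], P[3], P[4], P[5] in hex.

Only C[5] changed, to 0x4. In CFB, a change in C_i flips the same bit in P_i and garbles P_{i+1}. Decrypting the received ciphertext:
P[1]: E(K, 0xB) = 0xD; 0xC ⊕ 0xD = 0x1.
P[2]: E(K, 0xC) = 0xA; 0x8 ⊕ 0xA = 0x2.
P[3]: E(K, 0x8) = 0xE; 0x3 ⊕ 0xE = 0xD.
P[4]: E(K, 0x3) = 0x5; 0x7 ⊕ 0x5 = 0x2.
P[5]: E(K, 0x7) = 0x1; 0x4 ⊕ 0x1 = 0x5.
Blocks that differ from the original plaintext: P[5].

P[1] = 0x1, P[2] = 0x2, P[3] = 0xD, P[4] = 0x2, P[5] = 0x5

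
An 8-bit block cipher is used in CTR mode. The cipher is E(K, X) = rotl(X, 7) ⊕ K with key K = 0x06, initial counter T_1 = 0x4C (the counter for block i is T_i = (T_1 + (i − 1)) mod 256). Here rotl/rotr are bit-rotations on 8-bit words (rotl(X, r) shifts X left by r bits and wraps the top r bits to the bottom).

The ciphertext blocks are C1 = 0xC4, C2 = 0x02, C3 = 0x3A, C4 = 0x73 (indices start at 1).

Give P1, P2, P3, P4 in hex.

CTR decryption: S_i = E(K, T_i) where T_i is the counter for block i; P_i = C_i ⊕ S_i.
P1: T = 0x4C, S = E(K, T) = 0x20; 0xC4 ⊕ 0x20 = 0xE4.
P2: T = 0x4D, S = E(K, T) = 0xA0; 0x02 ⊕ 0xA0 = 0xA2.
P3: T = 0x4E, S = E(K, T) = 0x21; 0x3A ⊕ 0x21 = 0x1B.
P4: T = 0x4F, S = E(K, T) = 0xA1; 0x73 ⊕ 0xA1 = 0xD2.

P1 = 0xE4, P2 = 0xA2, P3 = 0x1B, P4 = 0xD2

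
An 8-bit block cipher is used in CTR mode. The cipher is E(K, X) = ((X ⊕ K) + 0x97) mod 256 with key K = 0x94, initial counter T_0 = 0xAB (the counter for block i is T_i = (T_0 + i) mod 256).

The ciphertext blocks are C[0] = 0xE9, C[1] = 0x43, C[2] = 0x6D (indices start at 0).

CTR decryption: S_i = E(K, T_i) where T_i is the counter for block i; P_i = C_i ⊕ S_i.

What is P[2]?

P[2] = 0xBD

P[2]: T = 0xAD, S = E(K, T) = 0xD0; 0x6D ⊕ 0xD0 = 0xBD.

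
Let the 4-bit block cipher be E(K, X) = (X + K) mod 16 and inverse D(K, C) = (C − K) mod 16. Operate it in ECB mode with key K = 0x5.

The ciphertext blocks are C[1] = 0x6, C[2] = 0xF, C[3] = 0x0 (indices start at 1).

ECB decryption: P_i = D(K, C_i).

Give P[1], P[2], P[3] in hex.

P[1] = 0x1, P[2] = 0xA, P[3] = 0xB

P[1]: D(K, 0x6) = 0x1.
P[2]: D(K, 0xF) = 0xA.
P[3]: D(K, 0x0) = 0xB.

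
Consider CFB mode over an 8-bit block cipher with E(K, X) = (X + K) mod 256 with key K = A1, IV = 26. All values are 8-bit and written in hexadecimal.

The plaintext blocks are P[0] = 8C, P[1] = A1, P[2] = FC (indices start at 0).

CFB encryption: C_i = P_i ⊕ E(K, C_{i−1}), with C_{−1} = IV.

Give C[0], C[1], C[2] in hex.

C[0] = 4B, C[1] = 4D, C[2] = 12

C[0]: E(K, 26) = C7; 8C ⊕ C7 = 4B.
C[1]: E(K, 4B) = EC; A1 ⊕ EC = 4D.
C[2]: E(K, 4D) = EE; FC ⊕ EE = 12.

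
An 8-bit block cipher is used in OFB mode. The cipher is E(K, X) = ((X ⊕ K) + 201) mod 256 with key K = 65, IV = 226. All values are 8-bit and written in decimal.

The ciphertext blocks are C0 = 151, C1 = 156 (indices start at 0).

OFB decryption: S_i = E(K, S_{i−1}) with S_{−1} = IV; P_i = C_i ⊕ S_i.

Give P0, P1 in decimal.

P0: S = E(K, 226) = 108; 151 ⊕ 108 = 251.
P1: S = E(K, 108) = 246; 156 ⊕ 246 = 106.

P0 = 251, P1 = 106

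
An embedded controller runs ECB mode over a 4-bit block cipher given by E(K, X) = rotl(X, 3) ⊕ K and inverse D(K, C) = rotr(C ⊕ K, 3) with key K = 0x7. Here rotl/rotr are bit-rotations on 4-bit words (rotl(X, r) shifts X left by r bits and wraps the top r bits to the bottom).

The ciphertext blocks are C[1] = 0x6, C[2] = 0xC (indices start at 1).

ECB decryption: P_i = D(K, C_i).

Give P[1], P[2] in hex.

P[1] = 0x2, P[2] = 0x7

P[1]: D(K, 0x6) = 0x2.
P[2]: D(K, 0xC) = 0x7.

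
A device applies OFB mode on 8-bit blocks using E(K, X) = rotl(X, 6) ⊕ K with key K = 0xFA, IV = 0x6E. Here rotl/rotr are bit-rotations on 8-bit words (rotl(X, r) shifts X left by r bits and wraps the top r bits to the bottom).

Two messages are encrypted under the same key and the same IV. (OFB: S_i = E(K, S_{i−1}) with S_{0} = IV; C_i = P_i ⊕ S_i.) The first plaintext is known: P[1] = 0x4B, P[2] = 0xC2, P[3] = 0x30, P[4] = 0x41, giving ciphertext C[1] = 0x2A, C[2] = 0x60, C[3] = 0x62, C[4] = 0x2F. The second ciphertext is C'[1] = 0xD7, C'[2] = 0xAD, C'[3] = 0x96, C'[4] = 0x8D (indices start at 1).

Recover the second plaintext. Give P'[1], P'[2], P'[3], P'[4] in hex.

In OFB with a reused IV, both messages share the same keystream S_i, so C_i ⊕ C'_i = P_i ⊕ P'_i and thus P'_i = P_i ⊕ C_i ⊕ C'_i.
P'[1]: 0x4B ⊕ 0x2A ⊕ 0xD7 = 0xB6.
P'[2]: 0xC2 ⊕ 0x60 ⊕ 0xAD = 0x0F.
P'[3]: 0x30 ⊕ 0x62 ⊕ 0x96 = 0xC4.
P'[4]: 0x41 ⊕ 0x2F ⊕ 0x8D = 0xE3.

P'[1] = 0xB6, P'[2] = 0x0F, P'[3] = 0xC4, P'[4] = 0xE3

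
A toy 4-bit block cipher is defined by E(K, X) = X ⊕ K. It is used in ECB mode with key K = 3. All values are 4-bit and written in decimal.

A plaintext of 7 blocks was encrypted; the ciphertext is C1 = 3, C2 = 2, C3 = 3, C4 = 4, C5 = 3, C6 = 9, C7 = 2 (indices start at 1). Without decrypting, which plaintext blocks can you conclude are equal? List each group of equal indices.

ECB encrypts each block independently with the same key, so equal ciphertext blocks imply equal plaintext blocks.
C1 = C3 = C5 = 3, so P1 = P3 = P5.
C2 = C7 = 2, so P2 = P7.

P1 = P3 = P5; P2 = P7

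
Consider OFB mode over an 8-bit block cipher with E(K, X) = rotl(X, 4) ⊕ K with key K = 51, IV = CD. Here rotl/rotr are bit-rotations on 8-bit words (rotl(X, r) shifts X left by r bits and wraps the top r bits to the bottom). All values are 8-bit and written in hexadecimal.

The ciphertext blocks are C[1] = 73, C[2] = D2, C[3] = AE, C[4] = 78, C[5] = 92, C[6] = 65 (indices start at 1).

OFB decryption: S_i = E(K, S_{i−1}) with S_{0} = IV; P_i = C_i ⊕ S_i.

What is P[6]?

P[6] = EC

P[1]: S = E(K, CD) = 8D; 73 ⊕ 8D = FE.
P[2]: S = E(K, 8D) = 89; D2 ⊕ 89 = 5B.
P[3]: S = E(K, 89) = C9; AE ⊕ C9 = 67.
P[4]: S = E(K, C9) = CD; 78 ⊕ CD = B5.
P[5]: S = E(K, CD) = 8D; 92 ⊕ 8D = 1F.
P[6]: S = E(K, 8D) = 89; 65 ⊕ 89 = EC.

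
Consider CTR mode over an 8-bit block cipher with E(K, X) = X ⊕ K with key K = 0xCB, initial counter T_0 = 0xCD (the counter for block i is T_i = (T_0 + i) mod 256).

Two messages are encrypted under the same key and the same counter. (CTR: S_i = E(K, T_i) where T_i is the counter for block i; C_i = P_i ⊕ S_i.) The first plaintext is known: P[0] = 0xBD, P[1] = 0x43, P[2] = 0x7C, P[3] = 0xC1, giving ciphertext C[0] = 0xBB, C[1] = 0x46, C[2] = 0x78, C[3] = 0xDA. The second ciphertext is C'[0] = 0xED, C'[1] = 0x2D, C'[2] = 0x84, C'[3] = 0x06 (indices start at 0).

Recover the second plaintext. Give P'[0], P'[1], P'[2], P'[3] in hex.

P'[0] = 0xEB, P'[1] = 0x28, P'[2] = 0x80, P'[3] = 0x1D

In CTR with a reused counter, both messages share the same keystream S_i, so C_i ⊕ C'_i = P_i ⊕ P'_i and thus P'_i = P_i ⊕ C_i ⊕ C'_i.
P'[0]: 0xBD ⊕ 0xBB ⊕ 0xED = 0xEB.
P'[1]: 0x43 ⊕ 0x46 ⊕ 0x2D = 0x28.
P'[2]: 0x7C ⊕ 0x78 ⊕ 0x84 = 0x80.
P'[3]: 0xC1 ⊕ 0xDA ⊕ 0x06 = 0x1D.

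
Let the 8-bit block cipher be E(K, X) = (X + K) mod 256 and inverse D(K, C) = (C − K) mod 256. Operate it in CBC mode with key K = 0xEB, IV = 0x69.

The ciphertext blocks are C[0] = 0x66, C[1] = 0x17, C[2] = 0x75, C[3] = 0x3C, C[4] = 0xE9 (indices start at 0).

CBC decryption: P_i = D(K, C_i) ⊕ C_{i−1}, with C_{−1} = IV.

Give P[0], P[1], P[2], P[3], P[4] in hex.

P[0]: D(K, 0x66) = 0x7B; 0x7B ⊕ 0x69 = 0x12.
P[1]: D(K, 0x17) = 0x2C; 0x2C ⊕ 0x66 = 0x4A.
P[2]: D(K, 0x75) = 0x8A; 0x8A ⊕ 0x17 = 0x9D.
P[3]: D(K, 0x3C) = 0x51; 0x51 ⊕ 0x75 = 0x24.
P[4]: D(K, 0xE9) = 0xFE; 0xFE ⊕ 0x3C = 0xC2.

P[0] = 0x12, P[1] = 0x4A, P[2] = 0x9D, P[3] = 0x24, P[4] = 0xC2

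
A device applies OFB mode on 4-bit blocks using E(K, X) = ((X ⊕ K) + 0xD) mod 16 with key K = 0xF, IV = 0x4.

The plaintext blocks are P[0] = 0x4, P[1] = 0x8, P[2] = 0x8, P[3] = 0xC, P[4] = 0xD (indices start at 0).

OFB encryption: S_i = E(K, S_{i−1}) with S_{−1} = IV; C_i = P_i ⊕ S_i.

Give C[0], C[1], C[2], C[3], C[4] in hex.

C[0] = 0xC, C[1] = 0xC, C[2] = 0x0, C[3] = 0x8, C[4] = 0x5

C[0]: S = E(K, 0x4) = 0x8; 0x4 ⊕ 0x8 = 0xC.
C[1]: S = E(K, 0x8) = 0x4; 0x8 ⊕ 0x4 = 0xC.
C[2]: S = E(K, 0x4) = 0x8; 0x8 ⊕ 0x8 = 0x0.
C[3]: S = E(K, 0x8) = 0x4; 0xC ⊕ 0x4 = 0x8.
C[4]: S = E(K, 0x4) = 0x8; 0xD ⊕ 0x8 = 0x5.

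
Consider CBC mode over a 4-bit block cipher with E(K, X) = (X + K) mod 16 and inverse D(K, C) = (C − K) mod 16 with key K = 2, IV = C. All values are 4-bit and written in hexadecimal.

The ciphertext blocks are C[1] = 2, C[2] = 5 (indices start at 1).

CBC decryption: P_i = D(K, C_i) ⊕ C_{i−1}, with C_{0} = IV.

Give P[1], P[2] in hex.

P[1] = C, P[2] = 1

P[1]: D(K, 2) = 0; 0 ⊕ C = C.
P[2]: D(K, 5) = 3; 3 ⊕ 2 = 1.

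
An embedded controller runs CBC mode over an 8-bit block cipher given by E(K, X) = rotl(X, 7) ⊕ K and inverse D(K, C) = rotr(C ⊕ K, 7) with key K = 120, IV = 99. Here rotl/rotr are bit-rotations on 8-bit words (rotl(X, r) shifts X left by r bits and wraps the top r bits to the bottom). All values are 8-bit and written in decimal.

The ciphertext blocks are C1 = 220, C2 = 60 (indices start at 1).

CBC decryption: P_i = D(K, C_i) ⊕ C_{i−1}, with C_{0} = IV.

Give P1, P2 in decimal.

P1: D(K, 220) = 73; 73 ⊕ 99 = 42.
P2: D(K, 60) = 136; 136 ⊕ 220 = 84.

P1 = 42, P2 = 84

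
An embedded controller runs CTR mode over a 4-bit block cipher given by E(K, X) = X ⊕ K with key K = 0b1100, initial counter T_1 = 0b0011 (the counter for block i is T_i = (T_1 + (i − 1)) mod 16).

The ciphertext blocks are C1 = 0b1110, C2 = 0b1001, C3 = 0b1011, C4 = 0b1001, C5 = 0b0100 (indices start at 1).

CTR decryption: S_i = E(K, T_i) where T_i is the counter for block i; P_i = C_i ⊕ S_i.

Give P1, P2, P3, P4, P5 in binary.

P1: T = 0b0011, S = E(K, T) = 0b1111; 0b1110 ⊕ 0b1111 = 0b0001.
P2: T = 0b0100, S = E(K, T) = 0b1000; 0b1001 ⊕ 0b1000 = 0b0001.
P3: T = 0b0101, S = E(K, T) = 0b1001; 0b1011 ⊕ 0b1001 = 0b0010.
P4: T = 0b0110, S = E(K, T) = 0b1010; 0b1001 ⊕ 0b1010 = 0b0011.
P5: T = 0b0111, S = E(K, T) = 0b1011; 0b0100 ⊕ 0b1011 = 0b1111.

P1 = 0b0001, P2 = 0b0001, P3 = 0b0010, P4 = 0b0011, P5 = 0b1111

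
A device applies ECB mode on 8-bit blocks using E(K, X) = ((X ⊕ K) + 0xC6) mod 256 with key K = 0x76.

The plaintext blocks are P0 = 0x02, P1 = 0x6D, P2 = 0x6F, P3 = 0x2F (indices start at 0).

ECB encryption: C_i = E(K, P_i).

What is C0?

C0 = 0x3A

C0: E(K, 0x02) = 0x3A.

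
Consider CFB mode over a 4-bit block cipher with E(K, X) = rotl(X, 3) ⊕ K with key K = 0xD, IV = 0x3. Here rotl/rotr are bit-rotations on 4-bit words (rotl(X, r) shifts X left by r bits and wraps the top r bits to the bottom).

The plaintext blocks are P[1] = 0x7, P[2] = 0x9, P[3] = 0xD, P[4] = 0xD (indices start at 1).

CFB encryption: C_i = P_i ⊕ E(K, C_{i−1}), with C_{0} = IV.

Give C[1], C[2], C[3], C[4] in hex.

C[1]: E(K, 0x3) = 0x4; 0x7 ⊕ 0x4 = 0x3.
C[2]: E(K, 0x3) = 0x4; 0x9 ⊕ 0x4 = 0xD.
C[3]: E(K, 0xD) = 0x3; 0xD ⊕ 0x3 = 0xE.
C[4]: E(K, 0xE) = 0xA; 0xD ⊕ 0xA = 0x7.

C[1] = 0x3, C[2] = 0xD, C[3] = 0xE, C[4] = 0x7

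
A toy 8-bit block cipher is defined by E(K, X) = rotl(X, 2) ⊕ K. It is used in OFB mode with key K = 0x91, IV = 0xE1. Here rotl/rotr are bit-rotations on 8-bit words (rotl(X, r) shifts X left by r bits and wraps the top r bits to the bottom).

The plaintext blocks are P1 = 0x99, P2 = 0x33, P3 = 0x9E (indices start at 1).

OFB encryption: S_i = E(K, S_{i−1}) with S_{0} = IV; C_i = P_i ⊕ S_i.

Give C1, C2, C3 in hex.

C1 = 0x8F, C2 = 0xFA, C3 = 0x28

C1: S = E(K, 0xE1) = 0x16; 0x99 ⊕ 0x16 = 0x8F.
C2: S = E(K, 0x16) = 0xC9; 0x33 ⊕ 0xC9 = 0xFA.
C3: S = E(K, 0xC9) = 0xB6; 0x9E ⊕ 0xB6 = 0x28.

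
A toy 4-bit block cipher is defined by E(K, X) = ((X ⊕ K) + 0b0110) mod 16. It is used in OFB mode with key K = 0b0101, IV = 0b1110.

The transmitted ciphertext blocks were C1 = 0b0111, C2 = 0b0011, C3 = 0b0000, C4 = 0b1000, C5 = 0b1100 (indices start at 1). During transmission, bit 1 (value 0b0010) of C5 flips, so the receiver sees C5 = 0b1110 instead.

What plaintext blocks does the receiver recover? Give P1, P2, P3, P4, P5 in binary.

P1 = 0b0110, P2 = 0b1001, P3 = 0b0101, P4 = 0b1110, P5 = 0b0111

OFB decryption: S_i = E(K, S_{i−1}) with S_{0} = IV; P_i = C_i ⊕ S_i.
Only C5 changed, to 0b1110. In OFB, a change in C_i flips the same bit in P_i only; the keystream is unaffected. Decrypting the received ciphertext:
P1: S = E(K, 0b1110) = 0b0001; 0b0111 ⊕ 0b0001 = 0b0110.
P2: S = E(K, 0b0001) = 0b1010; 0b0011 ⊕ 0b1010 = 0b1001.
P3: S = E(K, 0b1010) = 0b0101; 0b0000 ⊕ 0b0101 = 0b0101.
P4: S = E(K, 0b0101) = 0b0110; 0b1000 ⊕ 0b0110 = 0b1110.
P5: S = E(K, 0b0110) = 0b1001; 0b1110 ⊕ 0b1001 = 0b0111.
Blocks that differ from the original plaintext: P5.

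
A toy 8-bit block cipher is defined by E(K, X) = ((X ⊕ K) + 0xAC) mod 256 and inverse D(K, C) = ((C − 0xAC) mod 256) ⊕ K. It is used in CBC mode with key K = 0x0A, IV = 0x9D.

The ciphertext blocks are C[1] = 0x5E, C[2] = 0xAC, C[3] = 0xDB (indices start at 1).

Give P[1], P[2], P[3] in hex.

P[1] = 0x25, P[2] = 0x54, P[3] = 0x89

CBC decryption: P_i = D(K, C_i) ⊕ C_{i−1}, with C_{0} = IV.
P[1]: D(K, 0x5E) = 0xB8; 0xB8 ⊕ 0x9D = 0x25.
P[2]: D(K, 0xAC) = 0x0A; 0x0A ⊕ 0x5E = 0x54.
P[3]: D(K, 0xDB) = 0x25; 0x25 ⊕ 0xAC = 0x89.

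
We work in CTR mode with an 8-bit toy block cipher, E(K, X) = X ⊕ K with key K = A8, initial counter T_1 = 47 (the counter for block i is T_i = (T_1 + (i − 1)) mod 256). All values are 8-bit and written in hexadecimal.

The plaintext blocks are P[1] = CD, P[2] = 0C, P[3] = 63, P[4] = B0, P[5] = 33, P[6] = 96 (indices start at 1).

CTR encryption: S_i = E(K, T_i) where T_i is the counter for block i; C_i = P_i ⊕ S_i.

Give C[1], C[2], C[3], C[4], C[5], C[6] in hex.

C[1] = 22, C[2] = EC, C[3] = 82, C[4] = 52, C[5] = D0, C[6] = 72

C[1]: T = 47, S = E(K, T) = EF; CD ⊕ EF = 22.
C[2]: T = 48, S = E(K, T) = E0; 0C ⊕ E0 = EC.
C[3]: T = 49, S = E(K, T) = E1; 63 ⊕ E1 = 82.
C[4]: T = 4A, S = E(K, T) = E2; B0 ⊕ E2 = 52.
C[5]: T = 4B, S = E(K, T) = E3; 33 ⊕ E3 = D0.
C[6]: T = 4C, S = E(K, T) = E4; 96 ⊕ E4 = 72.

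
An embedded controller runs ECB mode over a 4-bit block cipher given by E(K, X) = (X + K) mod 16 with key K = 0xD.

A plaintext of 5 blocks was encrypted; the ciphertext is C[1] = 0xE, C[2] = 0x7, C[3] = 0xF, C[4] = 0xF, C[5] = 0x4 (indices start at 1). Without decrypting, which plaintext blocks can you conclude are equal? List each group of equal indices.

P[3] = P[4]

ECB encrypts each block independently with the same key, so equal ciphertext blocks imply equal plaintext blocks.
C[3] = C[4] = 0xF, so P[3] = P[4].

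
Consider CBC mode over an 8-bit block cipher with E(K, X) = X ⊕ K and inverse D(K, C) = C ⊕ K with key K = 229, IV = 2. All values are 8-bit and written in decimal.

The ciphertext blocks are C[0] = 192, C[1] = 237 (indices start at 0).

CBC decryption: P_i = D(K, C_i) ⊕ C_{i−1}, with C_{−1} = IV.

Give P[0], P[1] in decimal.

P[0]: D(K, 192) = 37; 37 ⊕ 2 = 39.
P[1]: D(K, 237) = 8; 8 ⊕ 192 = 200.

P[0] = 39, P[1] = 200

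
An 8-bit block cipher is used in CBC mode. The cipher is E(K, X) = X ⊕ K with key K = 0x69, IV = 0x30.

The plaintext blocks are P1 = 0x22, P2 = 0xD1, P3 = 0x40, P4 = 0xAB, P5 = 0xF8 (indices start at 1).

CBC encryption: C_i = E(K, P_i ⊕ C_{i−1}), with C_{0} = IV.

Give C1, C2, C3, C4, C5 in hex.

C1: P1 ⊕ 0x30 = 0x12; E(K, 0x12) = 0x7B.
C2: P2 ⊕ 0x7B = 0xAA; E(K, 0xAA) = 0xC3.
C3: P3 ⊕ 0xC3 = 0x83; E(K, 0x83) = 0xEA.
C4: P4 ⊕ 0xEA = 0x41; E(K, 0x41) = 0x28.
C5: P5 ⊕ 0x28 = 0xD0; E(K, 0xD0) = 0xB9.

C1 = 0x7B, C2 = 0xC3, C3 = 0xEA, C4 = 0x28, C5 = 0xB9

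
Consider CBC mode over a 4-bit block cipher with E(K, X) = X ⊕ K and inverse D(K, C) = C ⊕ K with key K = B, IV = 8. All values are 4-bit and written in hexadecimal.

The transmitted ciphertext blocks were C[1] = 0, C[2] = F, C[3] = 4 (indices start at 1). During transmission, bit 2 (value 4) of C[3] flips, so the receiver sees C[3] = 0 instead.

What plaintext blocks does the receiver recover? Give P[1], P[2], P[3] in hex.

P[1] = 3, P[2] = 4, P[3] = 4

CBC decryption: P_i = D(K, C_i) ⊕ C_{i−1}, with C_{0} = IV.
Only C[3] changed, to 0. In CBC, a change in C_i garbles P_i and flips the same bit in P_{i+1}. Decrypting the received ciphertext:
P[1]: D(K, 0) = B; B ⊕ 8 = 3.
P[2]: D(K, F) = 4; 4 ⊕ 0 = 4.
P[3]: D(K, 0) = B; B ⊕ F = 4.
Blocks that differ from the original plaintext: P[3].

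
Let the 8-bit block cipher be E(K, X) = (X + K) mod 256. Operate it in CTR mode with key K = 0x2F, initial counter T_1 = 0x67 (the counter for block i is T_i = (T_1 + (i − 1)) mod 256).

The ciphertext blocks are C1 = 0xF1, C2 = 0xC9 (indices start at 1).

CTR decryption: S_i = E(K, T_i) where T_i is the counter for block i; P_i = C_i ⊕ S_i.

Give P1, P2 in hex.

P1: T = 0x67, S = E(K, T) = 0x96; 0xF1 ⊕ 0x96 = 0x67.
P2: T = 0x68, S = E(K, T) = 0x97; 0xC9 ⊕ 0x97 = 0x5E.

P1 = 0x67, P2 = 0x5E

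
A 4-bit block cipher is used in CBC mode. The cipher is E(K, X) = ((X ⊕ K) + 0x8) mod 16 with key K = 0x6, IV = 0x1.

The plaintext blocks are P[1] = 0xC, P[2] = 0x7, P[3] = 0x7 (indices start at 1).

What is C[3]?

CBC encryption: C_i = E(K, P_i ⊕ C_{i−1}), with C_{0} = IV.
C[1]: P[1] ⊕ 0x1 = 0xD; E(K, 0xD) = 0x3.
C[2]: P[2] ⊕ 0x3 = 0x4; E(K, 0x4) = 0xA.
C[3]: P[3] ⊕ 0xA = 0xD; E(K, 0xD) = 0x3.

C[3] = 0x3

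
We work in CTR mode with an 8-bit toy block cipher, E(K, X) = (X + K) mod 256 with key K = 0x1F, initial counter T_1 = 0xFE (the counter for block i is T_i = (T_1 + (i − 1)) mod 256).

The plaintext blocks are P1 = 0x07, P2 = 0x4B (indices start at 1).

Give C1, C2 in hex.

CTR encryption: S_i = E(K, T_i) where T_i is the counter for block i; C_i = P_i ⊕ S_i.
C1: T = 0xFE, S = E(K, T) = 0x1D; 0x07 ⊕ 0x1D = 0x1A.
C2: T = 0xFF, S = E(K, T) = 0x1E; 0x4B ⊕ 0x1E = 0x55.

C1 = 0x1A, C2 = 0x55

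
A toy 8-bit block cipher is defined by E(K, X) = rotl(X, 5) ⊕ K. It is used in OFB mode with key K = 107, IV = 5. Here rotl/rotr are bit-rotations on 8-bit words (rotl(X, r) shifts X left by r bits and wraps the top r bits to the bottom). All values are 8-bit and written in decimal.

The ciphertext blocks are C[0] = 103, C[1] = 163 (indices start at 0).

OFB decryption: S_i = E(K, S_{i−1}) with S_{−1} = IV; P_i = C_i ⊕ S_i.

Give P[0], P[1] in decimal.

P[0]: S = E(K, 5) = 203; 103 ⊕ 203 = 172.
P[1]: S = E(K, 203) = 18; 163 ⊕ 18 = 177.

P[0] = 172, P[1] = 177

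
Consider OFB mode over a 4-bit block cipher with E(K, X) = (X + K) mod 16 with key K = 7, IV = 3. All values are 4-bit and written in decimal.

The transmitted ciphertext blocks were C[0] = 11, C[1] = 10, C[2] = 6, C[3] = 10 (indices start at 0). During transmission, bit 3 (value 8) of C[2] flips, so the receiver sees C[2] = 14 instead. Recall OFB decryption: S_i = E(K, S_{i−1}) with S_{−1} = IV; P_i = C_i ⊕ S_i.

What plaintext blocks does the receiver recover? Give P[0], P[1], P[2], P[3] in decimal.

Only C[2] changed, to 14. In OFB, a change in C_i flips the same bit in P_i only; the keystream is unaffected. Decrypting the received ciphertext:
P[0]: S = E(K, 3) = 10; 11 ⊕ 10 = 1.
P[1]: S = E(K, 10) = 1; 10 ⊕ 1 = 11.
P[2]: S = E(K, 1) = 8; 14 ⊕ 8 = 6.
P[3]: S = E(K, 8) = 15; 10 ⊕ 15 = 5.
Blocks that differ from the original plaintext: P[2].

P[0] = 1, P[1] = 11, P[2] = 6, P[3] = 5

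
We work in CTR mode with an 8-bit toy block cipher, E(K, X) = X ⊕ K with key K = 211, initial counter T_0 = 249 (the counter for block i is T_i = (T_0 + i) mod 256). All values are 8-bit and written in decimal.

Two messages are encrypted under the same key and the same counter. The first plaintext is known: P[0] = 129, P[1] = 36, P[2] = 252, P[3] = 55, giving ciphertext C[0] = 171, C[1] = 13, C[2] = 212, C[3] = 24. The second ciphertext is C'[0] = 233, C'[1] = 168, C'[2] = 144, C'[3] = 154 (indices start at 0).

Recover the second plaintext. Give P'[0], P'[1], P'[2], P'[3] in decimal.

P'[0] = 195, P'[1] = 129, P'[2] = 184, P'[3] = 181

In CTR with a reused counter, both messages share the same keystream S_i, so C_i ⊕ C'_i = P_i ⊕ P'_i and thus P'_i = P_i ⊕ C_i ⊕ C'_i.
P'[0]: 129 ⊕ 171 ⊕ 233 = 195.
P'[1]: 36 ⊕ 13 ⊕ 168 = 129.
P'[2]: 252 ⊕ 212 ⊕ 144 = 184.
P'[3]: 55 ⊕ 24 ⊕ 154 = 181.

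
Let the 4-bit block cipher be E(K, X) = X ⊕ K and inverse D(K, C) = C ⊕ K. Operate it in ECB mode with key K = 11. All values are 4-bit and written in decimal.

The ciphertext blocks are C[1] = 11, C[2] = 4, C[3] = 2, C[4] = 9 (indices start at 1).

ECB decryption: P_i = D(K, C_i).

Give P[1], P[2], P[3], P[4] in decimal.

P[1]: D(K, 11) = 0.
P[2]: D(K, 4) = 15.
P[3]: D(K, 2) = 9.
P[4]: D(K, 9) = 2.

P[1] = 0, P[2] = 15, P[3] = 9, P[4] = 2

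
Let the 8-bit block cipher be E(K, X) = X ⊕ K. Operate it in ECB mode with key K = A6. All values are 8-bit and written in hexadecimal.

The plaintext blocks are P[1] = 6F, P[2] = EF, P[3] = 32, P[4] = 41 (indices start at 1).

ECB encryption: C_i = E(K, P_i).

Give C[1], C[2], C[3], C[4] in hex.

C[1]: E(K, 6F) = C9.
C[2]: E(K, EF) = 49.
C[3]: E(K, 32) = 94.
C[4]: E(K, 41) = E7.

C[1] = C9, C[2] = 49, C[3] = 94, C[4] = E7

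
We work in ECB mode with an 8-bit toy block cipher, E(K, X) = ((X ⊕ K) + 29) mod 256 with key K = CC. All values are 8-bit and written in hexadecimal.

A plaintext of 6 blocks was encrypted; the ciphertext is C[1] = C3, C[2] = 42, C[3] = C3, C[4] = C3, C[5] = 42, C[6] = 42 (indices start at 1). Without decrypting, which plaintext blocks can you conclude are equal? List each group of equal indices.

P[1] = P[3] = P[4]; P[2] = P[5] = P[6]

ECB encrypts each block independently with the same key, so equal ciphertext blocks imply equal plaintext blocks.
C[1] = C[3] = C[4] = C3, so P[1] = P[3] = P[4].
C[2] = C[5] = C[6] = 42, so P[2] = P[5] = P[6].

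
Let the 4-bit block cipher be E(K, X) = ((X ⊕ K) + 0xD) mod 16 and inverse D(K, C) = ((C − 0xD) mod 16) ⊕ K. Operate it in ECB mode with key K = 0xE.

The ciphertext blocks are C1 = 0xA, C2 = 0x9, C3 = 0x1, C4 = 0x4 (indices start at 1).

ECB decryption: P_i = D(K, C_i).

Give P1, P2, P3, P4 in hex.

P1: D(K, 0xA) = 0x3.
P2: D(K, 0x9) = 0x2.
P3: D(K, 0x1) = 0xA.
P4: D(K, 0x4) = 0x9.

P1 = 0x3, P2 = 0x2, P3 = 0xA, P4 = 0x9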